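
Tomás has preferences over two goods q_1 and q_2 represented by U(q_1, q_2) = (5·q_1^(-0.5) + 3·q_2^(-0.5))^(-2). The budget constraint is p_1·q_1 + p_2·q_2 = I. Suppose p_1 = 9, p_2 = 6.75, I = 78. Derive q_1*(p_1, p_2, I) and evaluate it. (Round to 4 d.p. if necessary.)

q_1* = 5.2642

MRS = MU_q_1/MU_q_2 = (5/3)·(q_2/q_1)^(1.5). Set equal to p_1/p_2.
Solve for the ratio: q_2/q_1 = [(3/5)·p_1/p_2]^(2/3).
Substitute q_2 = (q_2/q_1)·q_1 into the budget: q_1* = I/(p_1 + p_2·(q_2/q_1)).
Numerically q_2/q_1 = 0.861774, so q_1* = 78/(9 + 6.75·0.861774) = 5.2642.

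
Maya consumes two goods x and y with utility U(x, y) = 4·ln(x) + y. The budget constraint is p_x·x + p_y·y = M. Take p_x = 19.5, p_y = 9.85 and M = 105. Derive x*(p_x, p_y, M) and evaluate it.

x* = 2.0205

So x*(p_x,p_y) = 4·p_y/p_x, independent of income; and y* = (M − 4·p_y)/p_y.
At the given prices: x* = 4·9.85/19.5 = 2.0205.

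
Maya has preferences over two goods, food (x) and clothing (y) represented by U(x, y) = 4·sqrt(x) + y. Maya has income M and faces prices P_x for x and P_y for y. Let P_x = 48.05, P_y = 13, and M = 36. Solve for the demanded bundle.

Utility is quasi-linear in y; the FOC for x is 2/√x = P_x/P_y.
Solve: √x = 2·P_y/P_x, so x*(P_x,P_y) = (2·P_y/P_x)², and y* = (M − P_x·x*)/P_y.
Plugging in: x* = (2·13/48.05)² = 0.2928, y* = 1.687.

x* = 0.2928, y* = 1.687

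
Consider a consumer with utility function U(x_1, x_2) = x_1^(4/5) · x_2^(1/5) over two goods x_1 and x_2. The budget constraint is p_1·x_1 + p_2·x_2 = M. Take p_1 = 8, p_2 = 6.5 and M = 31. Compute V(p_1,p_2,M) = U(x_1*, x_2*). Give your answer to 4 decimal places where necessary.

V = 2.449

Tangency: MRS = 4·x_2/x_1 = p_1/p_2.
Rearranging, p_2·x_2 = (1/4)·p_1·x_1. Substituting into the budget gives p_1·x_1·(1 + (1/4)) = M.
Demand: x_1*(p_1,p_2,M) = 0.8·M/p_1 and x_2* = 0.2·M/p_2.
At p_1=8, p_2=6.5, M=31: x_1* = 0.8·31/8 = 3.1, x_2* = 0.9538.
Utility at the optimum: U(3.1, 0.9538) = 2.449.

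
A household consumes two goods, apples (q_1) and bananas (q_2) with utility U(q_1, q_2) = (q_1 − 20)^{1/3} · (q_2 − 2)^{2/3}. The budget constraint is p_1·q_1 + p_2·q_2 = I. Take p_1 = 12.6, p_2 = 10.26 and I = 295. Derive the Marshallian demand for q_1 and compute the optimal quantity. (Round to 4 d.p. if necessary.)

q_1* = 20.5947

Let q_1' = q_1−20, q_2' = q_2−2. MRS = (1/2)·q_2'/q_1' = p_1/p_2.
Substituting into the budget: q_1* = 20 + 1/3·(I − 20·p_1 − 2·p_2)/p_1, and q_2* = 2 + 2/3·(…)/p_2.
Discretionary income = 295 − 20·12.6 − 2·10.26 = 22.48; q_1* = 20 + 1/3·22.48/12.6 = 20.5947.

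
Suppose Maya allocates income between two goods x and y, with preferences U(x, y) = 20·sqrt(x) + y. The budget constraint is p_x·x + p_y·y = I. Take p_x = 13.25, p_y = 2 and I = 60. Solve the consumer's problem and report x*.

Utility is quasi-linear in y; the FOC for x is 10/√x = p_x/p_y.
Thus x* = (10·p_y/p_x)² — independent of I — with the rest of income spent on y.
Plugging in: x* = (10·2/13.25)² = 2.2784.

x* = 2.2784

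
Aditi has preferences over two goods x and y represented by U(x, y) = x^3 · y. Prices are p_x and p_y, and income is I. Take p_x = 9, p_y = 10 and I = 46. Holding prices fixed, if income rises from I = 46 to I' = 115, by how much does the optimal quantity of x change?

Tangency: MRS = 3·y/x = p_x/p_y.
Rearranging, p_y·y = (1/3)·p_x·x. Substituting into the budget gives p_x·x·(1 + (1/3)) = I.
Demand: x*(p_x,p_y,I) = 0.75·I/p_x and y* = 0.25·I/p_y.
At p_x=9, p_y=10, I=46: x* = 0.75·46/9 = 3.8333.
At I' = 115: x* = 9.5833. Change: 9.5833 − 3.8333 = 5.75.

Δx* = 5.75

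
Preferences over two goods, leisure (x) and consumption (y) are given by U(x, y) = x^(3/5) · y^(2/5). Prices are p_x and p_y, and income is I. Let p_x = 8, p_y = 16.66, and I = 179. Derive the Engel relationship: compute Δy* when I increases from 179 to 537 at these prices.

MU_x/MU_y = (0.6·y)/(0.4·x); tangency sets this equal to p_x/p_y.
So 0.6·p_y·y = 0.4·p_x·x; combined with the budget, a share 0.6 of income goes to x.
Demand: x*(p_x,p_y,I) = 0.6·I/p_x and y* = 0.4·I/p_y.
At p_x=8, p_y=16.66, I=179: y* = 0.4·179/16.66 = 4.2977.
At I' = 537: y* = 12.8932. Change: 12.8932 − 4.2977 = 8.5954.

Δy* = 8.5954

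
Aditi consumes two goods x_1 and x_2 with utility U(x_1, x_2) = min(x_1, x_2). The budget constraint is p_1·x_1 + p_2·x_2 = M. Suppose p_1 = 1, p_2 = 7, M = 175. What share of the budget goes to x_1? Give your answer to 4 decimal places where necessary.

Leontief preferences: the optimum is at the kink where x_1/1 = x_2/1, i.e. x_2 = x_1.
Budget: p_1·x_1 + p_2·x_1 = M, so (p_1 + p_2)·x_1 = M.
Demand: x_1*(p_1,p_2,M) = M/(p_1 + p_2), x_2* = M/(p_1 + p_2).
Here 1 + 7 = 8, giving x_1* = 21.875 and x_2* = 21.875.
Expenditure on x_1: 1·21.875 = 21.875; share = 0.125.

share on x_1 = 0.125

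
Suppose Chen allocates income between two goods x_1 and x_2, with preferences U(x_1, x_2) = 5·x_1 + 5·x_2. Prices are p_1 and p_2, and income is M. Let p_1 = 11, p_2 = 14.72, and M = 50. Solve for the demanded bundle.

x_1* = 4.5455, x_2* = 0

Perfect substitutes: compare marginal utility per dollar. 5/p_1 vs 5/p_2 → 0.4545 vs 0.3397.
x_1 gives more utility per dollar, so spend all income on x_1: x_1* = M/p_1, x_2* = 0.
Numerically: x_1* = 4.5455, x_2* = 0.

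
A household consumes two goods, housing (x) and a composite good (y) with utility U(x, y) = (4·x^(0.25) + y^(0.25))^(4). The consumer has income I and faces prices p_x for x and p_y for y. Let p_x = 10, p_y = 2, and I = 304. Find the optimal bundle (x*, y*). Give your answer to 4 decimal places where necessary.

From the CES first-order condition, 4·(y/x)^(0.75) = p_x/p_y.
Solve for the ratio: y/x = [(1/4)·p_x/p_y]^(4/3).
Substitute y = (y/x)·x into the budget: x* = I/(p_x + p_y·(y/x)).
Numerically y/x = 1.346522, so x* = 304/(10 + 2·1.346522) = 23.9501 and y* = 1.346522·23.9501 = 32.2494.

x* = 23.9501, y* = 32.2494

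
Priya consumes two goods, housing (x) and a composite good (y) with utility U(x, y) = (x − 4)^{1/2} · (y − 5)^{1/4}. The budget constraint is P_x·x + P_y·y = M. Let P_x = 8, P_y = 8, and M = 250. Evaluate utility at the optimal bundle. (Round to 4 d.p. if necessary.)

V = 6.3558

MRS = 2·(y−5)/(x−4). Tangency with P_x/P_y gives y−5 = (1/2)·(P_x/P_y)·(x−4).
After buying the subsistence bundle (4, 5), a share 2/3 of the remaining income goes to x: x* = 4 + 2/3·(M − 4P_x − 5P_y)/P_x.
Discretionary income = 250 − 4·8 − 5·8 = 178; x* = 4 + 2/3·178/8 = 18.8333; y* = 5 + 1/3·178/8 = 12.4167.
Utility at the optimum: U(18.8333, 12.4167) = 6.3558.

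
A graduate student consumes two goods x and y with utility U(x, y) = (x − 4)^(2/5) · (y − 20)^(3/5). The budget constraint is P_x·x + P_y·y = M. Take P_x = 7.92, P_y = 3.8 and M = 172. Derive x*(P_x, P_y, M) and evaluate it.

MRS = (2/3)·(y−20)/(x−4). Tangency with P_x/P_y gives y−20 = (3/2)·(P_x/P_y)·(x−4).
After buying the subsistence bundle (4, 20), a share 0.4 of the remaining income goes to x: x* = 4 + 0.4·(M − 4P_x − 20P_y)/P_x.
Discretionary income = 172 − 4·7.92 − 20·3.8 = 64.32; x* = 4 + 0.4·64.32/7.92 = 7.2485.

x* = 7.2485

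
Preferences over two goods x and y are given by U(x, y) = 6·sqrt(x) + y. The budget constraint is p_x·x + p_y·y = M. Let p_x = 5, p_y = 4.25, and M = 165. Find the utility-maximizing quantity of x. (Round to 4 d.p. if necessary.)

Plugging in: x* = (3·4.25/5)² = 6.5025.

x* = 6.5025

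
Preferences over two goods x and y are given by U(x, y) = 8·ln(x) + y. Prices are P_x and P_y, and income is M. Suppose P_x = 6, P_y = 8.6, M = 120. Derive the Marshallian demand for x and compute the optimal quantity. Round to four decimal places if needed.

x* = 11.4667

At the given prices: x* = 8·8.6/6 = 11.4667.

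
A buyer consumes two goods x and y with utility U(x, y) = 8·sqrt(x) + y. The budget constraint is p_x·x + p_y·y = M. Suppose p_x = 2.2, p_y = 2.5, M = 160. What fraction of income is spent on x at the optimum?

Utility is quasi-linear in y; the FOC for x is 4/√x = p_x/p_y.
Thus x* = (4·p_y/p_x)² — independent of M — with the rest of income spent on y.
Plugging in: x* = (4·2.5/2.2)² = 20.6612, y* = 45.8182.
Expenditure on x: 2.2·20.6612 = 45.4545; share = 0.2841.

share on x = 0.2841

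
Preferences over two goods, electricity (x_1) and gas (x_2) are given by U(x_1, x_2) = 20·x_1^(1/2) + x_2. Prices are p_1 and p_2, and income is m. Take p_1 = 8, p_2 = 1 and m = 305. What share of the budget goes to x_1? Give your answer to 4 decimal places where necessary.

share on x_1 = 0.041

Solve: √x_1 = 10·p_2/p_1, so x_1*(p_1,p_2) = (10·p_2/p_1)², and x_2* = (m − p_1·x_1*)/p_2.
Plugging in: x_1* = (10·1/8)² = 1.5625, x_2* = 292.5.
Expenditure on x_1: 8·1.5625 = 12.5; share = 0.041.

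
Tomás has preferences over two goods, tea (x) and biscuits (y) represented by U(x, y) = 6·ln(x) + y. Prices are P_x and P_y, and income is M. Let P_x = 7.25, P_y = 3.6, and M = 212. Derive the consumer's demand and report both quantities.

Set MRS = P_x/P_y: (6/x)/1 = P_x/P_y.
So x*(P_x,P_y) = 6·P_y/P_x, independent of income; and y* = (M − 6·P_y)/P_y.
At the given prices: x* = 6·3.6/7.25 = 2.9793, and y* = 52.8889.

x* = 2.9793, y* = 52.8889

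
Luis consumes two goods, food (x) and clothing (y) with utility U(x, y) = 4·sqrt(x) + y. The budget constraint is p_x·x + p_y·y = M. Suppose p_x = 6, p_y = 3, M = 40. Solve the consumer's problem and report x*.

x* = 1

Set MRS = p_x/p_y: 2·x^(−1/2) = p_x/p_y.
Solve: √x = 2·p_y/p_x, so x*(p_x,p_y) = (2·p_y/p_x)², and y* = (M − p_x·x*)/p_y.
Plugging in: x* = (2·3/6)² = 1.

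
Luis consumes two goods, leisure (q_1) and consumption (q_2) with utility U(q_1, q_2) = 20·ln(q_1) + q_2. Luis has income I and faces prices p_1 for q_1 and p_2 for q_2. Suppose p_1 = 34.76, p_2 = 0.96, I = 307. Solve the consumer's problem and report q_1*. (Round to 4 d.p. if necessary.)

At the given prices: q_1* = 20·0.96/34.76 = 0.5524.

q_1* = 0.5524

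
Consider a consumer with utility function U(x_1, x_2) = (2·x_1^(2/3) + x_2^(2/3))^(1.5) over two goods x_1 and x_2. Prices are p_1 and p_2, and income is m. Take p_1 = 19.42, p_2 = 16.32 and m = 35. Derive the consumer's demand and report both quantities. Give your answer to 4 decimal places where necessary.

From the CES first-order condition, 2·(x_2/x_1)^(1/3) = p_1/p_2.
Solve for the ratio: x_2/x_1 = [(1/2)·p_1/p_2]^(3).
Substitute x_2 = (x_2/x_1)·x_1 into the budget: x_1* = m/(p_1 + p_2·(x_2/x_1)).
Numerically x_2/x_1 = 0.210619, so x_1* = 35/(19.42 + 16.32·0.210619) = 1.5312 and x_2* = 0.210619·1.5312 = 0.3225.

x_1* = 1.5312, x_2* = 0.3225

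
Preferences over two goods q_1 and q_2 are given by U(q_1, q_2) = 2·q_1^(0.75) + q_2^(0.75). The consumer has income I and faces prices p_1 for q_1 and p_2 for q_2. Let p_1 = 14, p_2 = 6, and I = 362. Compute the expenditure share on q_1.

share on q_1 = 0.5574

MU_q_1 ∝ 2·q_1^(-0.25), MU_q_2 ∝ q_2^(-0.25), so MRS = 2·(q_2/q_1)^(0.25) = p_1/p_2.
Hence q_2/q_1 = ((1/2)·p_1/p_2)^(1/(0.25)), i.e. raised to the 4 power.
With the ratio pinned down, the budget gives q_1* = I/(p_1 + p_2·(q_2/q_1)) and q_2* = (q_2/q_1)·q_1*.
Numerically q_2/q_1 = 1.852623, so q_1* = 362/(14 + 6·1.852623) = 14.4133 and q_2* = 1.852623·14.4133 = 26.7024.
Expenditure on q_1: 14·14.4133 = 201.7858; share = 0.5574.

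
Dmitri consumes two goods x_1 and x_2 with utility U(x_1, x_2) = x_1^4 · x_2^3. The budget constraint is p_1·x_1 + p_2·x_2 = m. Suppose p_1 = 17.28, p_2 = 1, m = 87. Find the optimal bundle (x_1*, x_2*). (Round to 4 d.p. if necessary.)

x_1* = 2.877, x_2* = 37.2857

Tangency: MRS = (4/3)·x_2/x_1 = p_1/p_2.
So 4·p_2·x_2 = 3·p_1·x_1; combined with the budget, a share 4/7 of income goes to x_1.
Demand: x_1*(p_1,p_2,m) = 4/7·m/p_1 and x_2* = 3/7·m/p_2.
At p_1=17.28, p_2=1, m=87: x_1* = 4/7·87/17.28 = 2.877, x_2* = 37.2857.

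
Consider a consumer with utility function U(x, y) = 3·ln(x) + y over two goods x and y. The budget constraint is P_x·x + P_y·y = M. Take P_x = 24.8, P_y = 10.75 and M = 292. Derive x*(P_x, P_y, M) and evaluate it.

x* = 1.3004

So x*(P_x,P_y) = 3·P_y/P_x, independent of income; and y* = (M − 3·P_y)/P_y.
At the given prices: x* = 3·10.75/24.8 = 1.3004.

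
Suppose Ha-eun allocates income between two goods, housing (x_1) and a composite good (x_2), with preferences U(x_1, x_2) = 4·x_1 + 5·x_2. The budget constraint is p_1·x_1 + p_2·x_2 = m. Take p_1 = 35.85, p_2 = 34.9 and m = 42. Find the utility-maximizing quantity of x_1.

x_1* = 0

Linear utility — the consumer picks whichever good has higher MU/price: 4/35.85 = 0.1116 vs 5/34.9 = 0.1433.
x_2 gives more utility per dollar, so spend all income on x_2: x_2* = m/p_2, x_1* = 0.
Numerically: x_1* = 0, x_2* = 1.2034.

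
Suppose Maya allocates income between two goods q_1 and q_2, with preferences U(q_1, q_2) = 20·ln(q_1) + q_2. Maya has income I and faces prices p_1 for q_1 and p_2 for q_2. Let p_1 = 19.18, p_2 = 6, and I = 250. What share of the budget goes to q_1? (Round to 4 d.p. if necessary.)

Set MRS = p_1/p_2: (20/q_1)/1 = p_1/p_2.
So q_1*(p_1,p_2) = 20·p_2/p_1, independent of income; and q_2* = (I − 20·p_2)/p_2.
At the given prices: q_1* = 20·6/19.18 = 6.2565, and q_2* = 21.6667.
Expenditure on q_1: 19.18·6.2565 = 120; share = 0.48.

share on q_1 = 0.48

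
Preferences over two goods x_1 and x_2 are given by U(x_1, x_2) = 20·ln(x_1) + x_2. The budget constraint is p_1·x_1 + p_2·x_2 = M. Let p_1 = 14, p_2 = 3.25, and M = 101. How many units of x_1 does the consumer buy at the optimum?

Set MRS = p_1/p_2: (20/x_1)/1 = p_1/p_2.
So x_1*(p_1,p_2) = 20·p_2/p_1, independent of income; and x_2* = (M − 20·p_2)/p_2.
At the given prices: x_1* = 20·3.25/14 = 4.6429.

x_1* = 4.6429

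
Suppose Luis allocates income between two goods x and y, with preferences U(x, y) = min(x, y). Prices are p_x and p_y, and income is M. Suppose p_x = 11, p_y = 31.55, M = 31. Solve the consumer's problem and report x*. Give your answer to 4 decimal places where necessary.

x* = 0.7286

Here 11 + 31.55 = 42.55, giving x* = 0.7286.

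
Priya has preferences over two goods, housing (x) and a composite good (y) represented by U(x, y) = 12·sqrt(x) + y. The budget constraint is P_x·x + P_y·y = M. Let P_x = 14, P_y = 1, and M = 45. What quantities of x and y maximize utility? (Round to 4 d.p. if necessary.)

Thus x* = (6·P_y/P_x)² — independent of M — with the rest of income spent on y.
Plugging in: x* = (6·1/14)² = 0.1837, y* = 42.4286.

x* = 0.1837, y* = 42.4286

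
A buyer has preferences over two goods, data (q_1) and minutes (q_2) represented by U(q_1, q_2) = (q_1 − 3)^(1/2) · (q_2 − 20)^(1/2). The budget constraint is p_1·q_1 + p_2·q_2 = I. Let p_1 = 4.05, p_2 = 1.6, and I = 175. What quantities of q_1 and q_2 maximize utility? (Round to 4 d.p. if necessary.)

q_1* = 19.1543, q_2* = 60.8906

MRS = (q_2−20)/(q_1−3). Tangency with p_1/p_2 gives q_2−20 = (p_1/p_2)·(q_1−3).
After buying the subsistence bundle (3, 20), a share 0.5 of the remaining income goes to q_1: q_1* = 3 + 0.5·(I − 3p_1 − 20p_2)/p_1.
Discretionary income = 175 − 3·4.05 − 20·1.6 = 130.85; q_1* = 3 + 0.5·130.85/4.05 = 19.1543; q_2* = 20 + 0.5·130.85/1.6 = 60.8906.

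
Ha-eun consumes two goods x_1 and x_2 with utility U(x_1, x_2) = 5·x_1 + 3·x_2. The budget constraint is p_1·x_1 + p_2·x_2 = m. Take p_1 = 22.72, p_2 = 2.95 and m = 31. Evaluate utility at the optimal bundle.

Perfect substitutes: compare marginal utility per dollar. 5/p_1 vs 3/p_2 → 0.2201 vs 1.0169.
x_2 gives more utility per dollar, so spend all income on x_2: x_2* = m/p_2, x_1* = 0.
Numerically: x_1* = 0, x_2* = 10.5085.
Utility at the optimum: U(0, 10.5085) = 31.5254.

V = 31.5254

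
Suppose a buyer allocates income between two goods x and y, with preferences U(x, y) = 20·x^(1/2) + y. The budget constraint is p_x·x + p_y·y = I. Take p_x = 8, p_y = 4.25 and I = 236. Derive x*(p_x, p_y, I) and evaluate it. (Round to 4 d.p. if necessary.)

x* = 28.2227

Thus x* = (10·p_y/p_x)² — independent of I — with the rest of income spent on y.
Plugging in: x* = (10·4.25/8)² = 28.2227.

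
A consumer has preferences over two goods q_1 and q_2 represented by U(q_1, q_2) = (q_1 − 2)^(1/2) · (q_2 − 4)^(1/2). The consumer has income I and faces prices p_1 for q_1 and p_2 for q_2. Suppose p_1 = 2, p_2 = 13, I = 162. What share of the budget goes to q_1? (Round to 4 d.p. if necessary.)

MRS = (q_2−4)/(q_1−2). Tangency with p_1/p_2 gives q_2−4 = (p_1/p_2)·(q_1−2).
Substituting into the budget: q_1* = 2 + 0.5·(I − 2·p_1 − 4·p_2)/p_1, and q_2* = 4 + 0.5·(…)/p_2.
Discretionary income = 162 − 2·2 − 4·13 = 106; q_1* = 2 + 0.5·106/2 = 28.5; q_2* = 4 + 0.5·106/13 = 8.0769.
Expenditure on q_1: 2·28.5 = 57; share = 0.3519.

share on q_1 = 0.3519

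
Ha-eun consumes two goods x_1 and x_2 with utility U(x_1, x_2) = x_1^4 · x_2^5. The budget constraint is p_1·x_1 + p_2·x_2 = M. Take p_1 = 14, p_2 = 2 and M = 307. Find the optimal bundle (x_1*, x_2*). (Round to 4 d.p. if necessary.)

MU_x_1/MU_x_2 = (4·x_2)/(5·x_1); tangency sets this equal to p_1/p_2.
Rearranging, p_2·x_2 = (5/4)·p_1·x_1. Substituting into the budget gives p_1·x_1·(1 + (5/4)) = M.
Demand: x_1*(p_1,p_2,M) = 4/9·M/p_1 and x_2* = 5/9·M/p_2.
At p_1=14, p_2=2, M=307: x_1* = 4/9·307/14 = 9.746, x_2* = 85.2778.

x_1* = 9.746, x_2* = 85.2778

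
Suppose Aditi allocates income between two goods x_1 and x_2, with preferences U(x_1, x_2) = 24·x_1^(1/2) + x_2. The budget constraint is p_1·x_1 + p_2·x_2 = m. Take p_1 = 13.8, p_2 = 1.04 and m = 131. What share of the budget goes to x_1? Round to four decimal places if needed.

share on x_1 = 0.0862

Set MRS = p_1/p_2: 12·x_1^(−1/2) = p_1/p_2.
Thus x_1* = (12·p_2/p_1)² — independent of m — with the rest of income spent on x_2.
Plugging in: x_1* = (12·1.04/13.8)² = 0.8178, x_2* = 115.1094.
Expenditure on x_1: 13.8·0.8178 = 11.2863; share = 0.0862.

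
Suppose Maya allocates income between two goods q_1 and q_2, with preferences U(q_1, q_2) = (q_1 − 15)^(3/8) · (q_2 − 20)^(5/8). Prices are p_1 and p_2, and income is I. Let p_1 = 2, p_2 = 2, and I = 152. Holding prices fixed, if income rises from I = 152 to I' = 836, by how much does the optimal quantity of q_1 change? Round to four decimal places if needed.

Substituting into the budget: q_1* = 15 + 0.375·(I − 15·p_1 − 20·p_2)/p_1, and q_2* = 20 + 0.625·(…)/p_2.
Discretionary income = 152 − 15·2 − 20·2 = 82; q_1* = 15 + 0.375·82/2 = 30.375.
At I' = 836: q_1* = 158.625. Change: 158.625 − 30.375 = 128.25.

Δq_1* = 128.25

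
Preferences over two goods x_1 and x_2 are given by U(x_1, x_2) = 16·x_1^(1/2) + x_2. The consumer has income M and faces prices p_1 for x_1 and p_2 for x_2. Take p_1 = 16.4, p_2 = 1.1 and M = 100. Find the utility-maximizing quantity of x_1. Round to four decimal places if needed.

Set MRS = p_1/p_2: 8·x_1^(−1/2) = p_1/p_2.
Thus x_1* = (8·p_2/p_1)² — independent of M — with the rest of income spent on x_2.
Plugging in: x_1* = (8·1.1/16.4)² = 0.2879.

x_1* = 0.2879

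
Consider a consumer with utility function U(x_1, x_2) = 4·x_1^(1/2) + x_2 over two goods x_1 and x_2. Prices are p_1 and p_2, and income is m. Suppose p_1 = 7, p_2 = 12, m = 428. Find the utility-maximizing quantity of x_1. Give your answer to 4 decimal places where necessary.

x_1* = 11.7551

Solve: √x_1 = 2·p_2/p_1, so x_1*(p_1,p_2) = (2·p_2/p_1)², and x_2* = (m − p_1·x_1*)/p_2.
Plugging in: x_1* = (2·12/7)² = 11.7551.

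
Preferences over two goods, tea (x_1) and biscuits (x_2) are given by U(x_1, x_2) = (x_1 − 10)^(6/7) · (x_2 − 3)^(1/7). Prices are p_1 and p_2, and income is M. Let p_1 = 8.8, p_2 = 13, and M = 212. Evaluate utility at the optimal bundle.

This is Cobb-Douglas in (x_1−10, x_2−3): tangency gives 6/7·p_2·(x_2−3) = 1/7·p_1·(x_1−10).
After buying the subsistence bundle (10, 3), a share 6/7 of the remaining income goes to x_1: x_1* = 10 + 6/7·(M − 10p_1 − 3p_2)/p_1.
Discretionary income = 212 − 10·8.8 − 3·13 = 85; x_1* = 10 + 6/7·85/8.8 = 18.2792; x_2* = 3 + 1/7·85/13 = 3.9341.
Utility at the optimum: U(18.2792, 3.9341) = 6.062.

V = 6.062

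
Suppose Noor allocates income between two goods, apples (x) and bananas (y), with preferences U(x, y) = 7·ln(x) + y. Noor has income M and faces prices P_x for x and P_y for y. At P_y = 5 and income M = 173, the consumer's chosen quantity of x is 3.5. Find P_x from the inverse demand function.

P_x = 10

MU_x = 7/x, MU_y = 1. Tangency: 7/x = P_x/P_y.
So x*(P_x,P_y) = 7·P_y/P_x, independent of income; and y* = (M − 7·P_y)/P_y.
Set x* = 3.5 in the demand function and solve for P_x: P_x = 10.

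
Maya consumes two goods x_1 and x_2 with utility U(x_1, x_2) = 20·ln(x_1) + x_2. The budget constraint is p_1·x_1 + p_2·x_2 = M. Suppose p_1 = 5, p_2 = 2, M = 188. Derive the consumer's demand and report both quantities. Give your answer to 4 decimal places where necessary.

So x_1*(p_1,p_2) = 20·p_2/p_1, independent of income; and x_2* = (M − 20·p_2)/p_2.
At the given prices: x_1* = 20·2/5 = 8, and x_2* = 74.

x_1* = 8, x_2* = 74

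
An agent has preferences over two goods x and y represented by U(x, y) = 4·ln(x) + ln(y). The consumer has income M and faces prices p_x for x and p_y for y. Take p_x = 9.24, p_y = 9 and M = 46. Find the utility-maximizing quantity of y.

Tangency: MRS = 4·y/x = p_x/p_y.
So 4·p_y·y = p_x·x; combined with the budget, a share 0.8 of income goes to x.
Demand: x*(p_x,p_y,M) = 0.8·M/p_x and y* = 0.2·M/p_y.
At p_x=9.24, p_y=9, M=46: y* = 0.2·46/9 = 1.0222.

y* = 1.0222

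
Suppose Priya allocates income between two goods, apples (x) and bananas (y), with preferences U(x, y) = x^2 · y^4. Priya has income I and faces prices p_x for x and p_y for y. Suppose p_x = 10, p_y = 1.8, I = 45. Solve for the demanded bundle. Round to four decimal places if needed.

x* = 1.5, y* = 16.6667

MU_x/MU_y = (2·y)/(4·x); tangency sets this equal to p_x/p_y.
So 2·p_y·y = 4·p_x·x; combined with the budget, a share 1/3 of income goes to x.
Demand: x*(p_x,p_y,I) = 1/3·I/p_x and y* = 2/3·I/p_y.
At p_x=10, p_y=1.8, I=45: x* = 1/3·45/10 = 1.5, y* = 16.6667.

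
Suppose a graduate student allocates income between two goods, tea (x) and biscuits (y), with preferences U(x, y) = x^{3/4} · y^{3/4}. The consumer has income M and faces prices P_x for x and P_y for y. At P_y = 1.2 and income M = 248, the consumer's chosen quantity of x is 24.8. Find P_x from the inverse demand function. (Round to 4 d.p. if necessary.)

MU_x/MU_y = (0.75·y)/(0.75·x); tangency sets this equal to P_x/P_y.
Rearranging, P_y·y = P_x·x. Substituting into the budget gives P_x·x·(1 + 1) = M.
Demand: x*(P_x,P_y,M) = 0.5·M/P_x and y* = 0.5·M/P_y.
Set x* = 24.8 in the demand function and solve for P_x: P_x = 5.

P_x = 5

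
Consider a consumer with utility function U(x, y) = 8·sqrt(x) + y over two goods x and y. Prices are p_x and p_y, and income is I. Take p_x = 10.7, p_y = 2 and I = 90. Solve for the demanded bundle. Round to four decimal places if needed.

Solve: √x = 4·p_y/p_x, so x*(p_x,p_y) = (4·p_y/p_x)², and y* = (I − p_x·x*)/p_y.
Plugging in: x* = (4·2/10.7)² = 0.559, y* = 42.0093.

x* = 0.559, y* = 42.0093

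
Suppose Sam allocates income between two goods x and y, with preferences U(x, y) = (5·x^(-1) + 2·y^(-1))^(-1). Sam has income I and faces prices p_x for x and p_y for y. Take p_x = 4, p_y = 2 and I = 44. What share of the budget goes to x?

share on x = 0.691

With the ratio pinned down, the budget gives x* = I/(p_x + p_y·(y/x)) and y* = (y/x)·x*.
Numerically y/x = 0.894427, so x* = 44/(4 + 2·0.894427) = 7.6008 and y* = 0.894427·7.6008 = 6.7984.
Expenditure on x: 4·7.6008 = 30.4033; share = 0.691.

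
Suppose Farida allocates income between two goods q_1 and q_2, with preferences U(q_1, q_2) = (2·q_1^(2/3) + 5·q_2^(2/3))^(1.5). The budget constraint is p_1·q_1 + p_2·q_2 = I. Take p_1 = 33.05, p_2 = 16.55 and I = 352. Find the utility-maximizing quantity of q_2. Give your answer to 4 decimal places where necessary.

MU_q_1 ∝ 2·q_1^(-1/3), MU_q_2 ∝ 5·q_2^(-1/3), so MRS = (2/5)·(q_2/q_1)^(1/3) = p_1/p_2.
Hence q_2/q_1 = ((5/2)·p_1/p_2)^(1/(1/3)), i.e. raised to the 3 power.
With the ratio pinned down, the budget gives q_1* = I/(p_1 + p_2·(q_2/q_1)) and q_2* = (q_2/q_1)·q_1*.
Numerically q_2/q_1 = 124.43439, so q_1* = 352/(33.05 + 16.55·124.43439) = 0.1682 and q_2* = 124.43439·0.1682 = 20.9329.

q_2* = 20.9329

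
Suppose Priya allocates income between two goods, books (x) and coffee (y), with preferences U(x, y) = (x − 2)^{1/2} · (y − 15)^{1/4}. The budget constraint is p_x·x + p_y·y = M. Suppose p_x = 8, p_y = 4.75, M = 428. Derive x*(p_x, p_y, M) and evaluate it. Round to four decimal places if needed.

x* = 30.3958

Substituting into the budget: x* = 2 + 2/3·(M − 2·p_x − 15·p_y)/p_x, and y* = 15 + 1/3·(…)/p_y.
Discretionary income = 428 − 2·8 − 15·4.75 = 340.75; x* = 2 + 2/3·340.75/8 = 30.3958.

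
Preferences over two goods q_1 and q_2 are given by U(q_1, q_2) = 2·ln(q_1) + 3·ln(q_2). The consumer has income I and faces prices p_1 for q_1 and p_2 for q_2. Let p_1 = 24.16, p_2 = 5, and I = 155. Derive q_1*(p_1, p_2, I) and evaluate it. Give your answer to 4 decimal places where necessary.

The MRS is (2/3)·q_2/q_1. Set MRS = p_1/p_2.
Rearranging, p_2·q_2 = (3/2)·p_1·q_1. Substituting into the budget gives p_1·q_1·(1 + (3/2)) = I.
Demand: q_1*(p_1,p_2,I) = 0.4·I/p_1 and q_2* = 0.6·I/p_2.
At p_1=24.16, p_2=5, I=155: q_1* = 0.4·155/24.16 = 2.5662.

q_1* = 2.5662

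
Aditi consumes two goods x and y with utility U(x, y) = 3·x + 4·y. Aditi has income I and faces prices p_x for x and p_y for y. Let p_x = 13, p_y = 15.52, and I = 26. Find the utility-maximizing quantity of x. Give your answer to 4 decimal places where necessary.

x* = 0

Linear utility — the consumer picks whichever good has higher MU/price: 3/13 = 0.2308 vs 4/15.52 = 0.2577.
y gives more utility per dollar, so spend all income on y: y* = I/p_y, x* = 0.
Numerically: x* = 0, y* = 1.6753.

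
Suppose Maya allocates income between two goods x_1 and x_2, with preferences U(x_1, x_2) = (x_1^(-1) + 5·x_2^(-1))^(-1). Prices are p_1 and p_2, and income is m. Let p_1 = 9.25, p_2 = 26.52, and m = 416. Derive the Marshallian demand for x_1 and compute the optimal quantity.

x_1* = 9.3964

MRS = MU_x_1/MU_x_2 = (1/5)·(x_2/x_1)^(2). Set equal to p_1/p_2.
Solve for the ratio: x_2/x_1 = [5·p_1/p_2]^(0.5).
Substitute x_2 = (x_2/x_1)·x_1 into the budget: x_1* = m/(p_1 + p_2·(x_2/x_1)).
Numerically x_2/x_1 = 1.320593, so x_1* = 416/(9.25 + 26.52·1.320593) = 9.3964.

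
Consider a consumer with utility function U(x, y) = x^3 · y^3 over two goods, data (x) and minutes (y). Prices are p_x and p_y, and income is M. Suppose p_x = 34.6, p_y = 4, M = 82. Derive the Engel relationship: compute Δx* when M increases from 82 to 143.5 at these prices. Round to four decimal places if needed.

The MRS is y/x. Set MRS = p_x/p_y.
So 3·p_y·y = 3·p_x·x; combined with the budget, a share 0.5 of income goes to x.
Demand: x*(p_x,p_y,M) = 0.5·M/p_x and y* = 0.5·M/p_y.
At p_x=34.6, p_y=4, M=82: x* = 0.5·82/34.6 = 1.185.
At M' = 143.5: x* = 2.0737. Change: 2.0737 − 1.185 = 0.8887.

Δx* = 0.8887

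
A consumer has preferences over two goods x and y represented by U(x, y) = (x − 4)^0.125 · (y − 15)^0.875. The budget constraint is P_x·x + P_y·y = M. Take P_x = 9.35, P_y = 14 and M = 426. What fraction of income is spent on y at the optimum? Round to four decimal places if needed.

share on y = 0.8598

Let x' = x−4, y' = y−15. MRS = (1/7)·y'/x' = P_x/P_y.
After buying the subsistence bundle (4, 15), a share 0.125 of the remaining income goes to x: x* = 4 + 0.125·(M − 4P_x − 15P_y)/P_x.
Discretionary income = 426 − 4·9.35 − 15·14 = 178.6; x* = 4 + 0.125·178.6/9.35 = 6.3877; y* = 15 + 0.875·178.6/14 = 26.1625.
Expenditure on y: 14·26.1625 = 366.275; share = 0.8598.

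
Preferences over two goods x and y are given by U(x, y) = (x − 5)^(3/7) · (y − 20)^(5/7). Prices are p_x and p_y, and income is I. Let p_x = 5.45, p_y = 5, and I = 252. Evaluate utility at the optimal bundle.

V = 17.8753

Substituting into the budget: x* = 5 + 0.375·(I − 5·p_x − 20·p_y)/p_x, and y* = 20 + 0.625·(…)/p_y.
Discretionary income = 252 − 5·5.45 − 20·5 = 124.75; x* = 5 + 0.375·124.75/5.45 = 13.5837; y* = 20 + 0.625·124.75/5 = 35.5938.
Utility at the optimum: U(13.5837, 35.5938) = 17.8753.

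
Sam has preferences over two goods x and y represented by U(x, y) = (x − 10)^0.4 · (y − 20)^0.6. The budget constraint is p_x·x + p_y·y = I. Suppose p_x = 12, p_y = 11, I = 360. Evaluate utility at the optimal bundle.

MRS = (2/3)·(y−20)/(x−10). Tangency with p_x/p_y gives y−20 = (3/2)·(p_x/p_y)·(x−10).
After buying the subsistence bundle (10, 20), a share 0.4 of the remaining income goes to x: x* = 10 + 0.4·(I − 10p_x − 20p_y)/p_x.
Discretionary income = 360 − 10·12 − 20·11 = 20; x* = 10 + 0.4·20/12 = 10.6667; y* = 20 + 0.6·20/11 = 21.0909.
Utility at the optimum: U(10.6667, 21.0909) = 0.8959.

V = 0.8959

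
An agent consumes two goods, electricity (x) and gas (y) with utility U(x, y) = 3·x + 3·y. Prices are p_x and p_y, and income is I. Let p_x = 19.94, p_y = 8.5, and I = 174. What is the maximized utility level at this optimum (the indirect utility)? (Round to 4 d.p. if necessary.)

V = 61.4118

Linear utility — the consumer picks whichever good has higher MU/price: 3/19.94 = 0.1505 vs 3/8.5 = 0.3529.
y gives more utility per dollar, so spend all income on y: y* = I/p_y, x* = 0.
Numerically: x* = 0, y* = 20.4706.
Utility at the optimum: U(0, 20.4706) = 61.4118.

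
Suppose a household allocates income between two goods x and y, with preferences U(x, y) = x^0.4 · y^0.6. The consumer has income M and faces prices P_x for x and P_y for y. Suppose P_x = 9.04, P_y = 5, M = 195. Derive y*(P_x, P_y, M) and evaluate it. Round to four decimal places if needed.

Tangency: MRS = (2/3)·y/x = P_x/P_y.
So 0.4·P_y·y = 0.6·P_x·x; combined with the budget, a share 0.4 of income goes to x.
Demand: x*(P_x,P_y,M) = 0.4·M/P_x and y* = 0.6·M/P_y.
At P_x=9.04, P_y=5, M=195: y* = 0.6·195/5 = 23.4.

y* = 23.4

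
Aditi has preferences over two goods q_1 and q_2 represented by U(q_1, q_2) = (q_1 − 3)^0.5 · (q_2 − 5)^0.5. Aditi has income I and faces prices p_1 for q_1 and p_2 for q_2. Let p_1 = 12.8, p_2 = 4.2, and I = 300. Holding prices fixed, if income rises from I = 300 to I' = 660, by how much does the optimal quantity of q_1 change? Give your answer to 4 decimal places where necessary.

This is Cobb-Douglas in (q_1−3, q_2−5): tangency gives 0.5·p_2·(q_2−5) = 0.5·p_1·(q_1−3).
Substituting into the budget: q_1* = 3 + 0.5·(I − 3·p_1 − 5·p_2)/p_1, and q_2* = 5 + 0.5·(…)/p_2.
Discretionary income = 300 − 3·12.8 − 5·4.2 = 240.6; q_1* = 3 + 0.5·240.6/12.8 = 12.3984.
At I' = 660: q_1* = 26.4609. Change: 26.4609 − 12.3984 = 14.0625.

Δq_1* = 14.0625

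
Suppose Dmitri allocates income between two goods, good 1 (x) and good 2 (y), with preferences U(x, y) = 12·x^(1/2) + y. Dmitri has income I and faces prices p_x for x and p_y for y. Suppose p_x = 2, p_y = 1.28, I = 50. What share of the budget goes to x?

share on x = 0.5898

MU_x = 6/√x, MU_y = 1. Tangency: 6/√x = p_x/p_y.
Thus x* = (6·p_y/p_x)² — independent of I — with the rest of income spent on y.
Plugging in: x* = (6·1.28/2)² = 14.7456, y* = 16.0225.
Expenditure on x: 2·14.7456 = 29.4912; share = 0.5898.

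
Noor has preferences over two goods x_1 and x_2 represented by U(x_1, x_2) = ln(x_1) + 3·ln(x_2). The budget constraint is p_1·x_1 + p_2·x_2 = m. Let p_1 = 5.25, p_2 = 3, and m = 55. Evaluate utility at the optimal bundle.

Tangency: MRS = (1/3)·x_2/x_1 = p_1/p_2.
Rearranging, p_2·x_2 = 3·p_1·x_1. Substituting into the budget gives p_1·x_1·(1 + 3) = m.
Demand: x_1*(p_1,p_2,m) = 0.25·m/p_1 and x_2* = 0.75·m/p_2.
At p_1=5.25, p_2=3, m=55: x_1* = 0.25·55/5.25 = 2.619, x_2* = 13.75.
Utility at the optimum: U(2.619, 13.75) = 8.8259.

V = 8.8259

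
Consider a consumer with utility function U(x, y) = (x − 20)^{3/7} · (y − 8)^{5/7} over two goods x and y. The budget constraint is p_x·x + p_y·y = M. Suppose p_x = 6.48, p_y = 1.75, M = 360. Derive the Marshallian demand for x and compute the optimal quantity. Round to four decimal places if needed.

x* = 32.5231

MRS = (3/5)·(y−8)/(x−20). Tangency with p_x/p_y gives y−8 = (5/3)·(p_x/p_y)·(x−20).
After buying the subsistence bundle (20, 8), a share 0.375 of the remaining income goes to x: x* = 20 + 0.375·(M − 20p_x − 8p_y)/p_x.
Discretionary income = 360 − 20·6.48 − 8·1.75 = 216.4; x* = 20 + 0.375·216.4/6.48 = 32.5231.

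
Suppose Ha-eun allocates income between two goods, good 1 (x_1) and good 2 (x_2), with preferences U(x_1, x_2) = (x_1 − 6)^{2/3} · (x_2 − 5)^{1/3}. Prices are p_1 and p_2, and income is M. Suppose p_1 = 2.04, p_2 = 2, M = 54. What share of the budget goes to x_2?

share on x_2 = 0.3812

This is Cobb-Douglas in (x_1−6, x_2−5): tangency gives 2/3·p_2·(x_2−5) = 1/3·p_1·(x_1−6).
Substituting into the budget: x_1* = 6 + 2/3·(M − 6·p_1 − 5·p_2)/p_1, and x_2* = 5 + 1/3·(…)/p_2.
Discretionary income = 54 − 6·2.04 − 5·2 = 31.76; x_1* = 6 + 2/3·31.76/2.04 = 16.3791; x_2* = 5 + 1/3·31.76/2 = 10.2933.
Expenditure on x_2: 2·10.2933 = 20.5867; share = 0.3812.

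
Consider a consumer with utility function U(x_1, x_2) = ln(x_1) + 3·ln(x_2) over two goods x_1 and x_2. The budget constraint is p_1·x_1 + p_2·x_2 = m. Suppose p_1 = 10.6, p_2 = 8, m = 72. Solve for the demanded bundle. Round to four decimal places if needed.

MU_x_1/MU_x_2 = (x_2)/(3·x_1); tangency sets this equal to p_1/p_2.
Rearranging, p_2·x_2 = 3·p_1·x_1. Substituting into the budget gives p_1·x_1·(1 + 3) = m.
Demand: x_1*(p_1,p_2,m) = 0.25·m/p_1 and x_2* = 0.75·m/p_2.
At p_1=10.6, p_2=8, m=72: x_1* = 0.25·72/10.6 = 1.6981, x_2* = 6.75.

x_1* = 1.6981, x_2* = 6.75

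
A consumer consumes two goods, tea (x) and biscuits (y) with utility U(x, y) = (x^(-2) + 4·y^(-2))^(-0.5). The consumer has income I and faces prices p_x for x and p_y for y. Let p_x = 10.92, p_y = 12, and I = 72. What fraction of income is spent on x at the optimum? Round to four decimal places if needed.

share on x = 0.3717

From the CES first-order condition, (1/4)·(y/x)^(3) = p_x/p_y.
Solve for the ratio: y/x = [4·p_x/p_y]^(1/3).
Substitute y = (y/x)·x into the budget: x* = I/(p_x + p_y·(y/x)).
Numerically y/x = 1.538274, so x* = 72/(10.92 + 12·1.538274) = 2.4507 and y* = 1.538274·2.4507 = 3.7699.
Expenditure on x: 10.92·2.4507 = 26.7617; share = 0.3717.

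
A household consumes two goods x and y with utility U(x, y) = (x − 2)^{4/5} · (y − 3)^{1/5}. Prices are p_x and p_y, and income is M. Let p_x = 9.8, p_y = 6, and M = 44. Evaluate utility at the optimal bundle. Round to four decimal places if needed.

V = 0.4368

This is Cobb-Douglas in (x−2, y−3): tangency gives 0.8·p_y·(y−3) = 0.2·p_x·(x−2).
Substituting into the budget: x* = 2 + 0.8·(M − 2·p_x − 3·p_y)/p_x, and y* = 3 + 0.2·(…)/p_y.
Discretionary income = 44 − 2·9.8 − 3·6 = 6.4; x* = 2 + 0.8·6.4/9.8 = 2.5224; y* = 3 + 0.2·6.4/6 = 3.2133.
Utility at the optimum: U(2.5224, 3.2133) = 0.4368.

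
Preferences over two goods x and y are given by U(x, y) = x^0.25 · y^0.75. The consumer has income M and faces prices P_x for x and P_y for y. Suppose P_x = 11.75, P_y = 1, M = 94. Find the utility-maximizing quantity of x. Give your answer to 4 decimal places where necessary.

x* = 2

Demand: x*(P_x,P_y,M) = 0.25·M/P_x and y* = 0.75·M/P_y.
At P_x=11.75, P_y=1, M=94: x* = 0.25·94/11.75 = 2.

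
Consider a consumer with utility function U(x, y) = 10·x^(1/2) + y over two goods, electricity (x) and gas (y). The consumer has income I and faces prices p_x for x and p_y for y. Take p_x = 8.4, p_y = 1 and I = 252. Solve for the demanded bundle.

x* = 0.3543, y* = 249.0238

Set MRS = p_x/p_y: 5·x^(−1/2) = p_x/p_y.
Solve: √x = 5·p_y/p_x, so x*(p_x,p_y) = (5·p_y/p_x)², and y* = (I − p_x·x*)/p_y.
Plugging in: x* = (5·1/8.4)² = 0.3543, y* = 249.0238.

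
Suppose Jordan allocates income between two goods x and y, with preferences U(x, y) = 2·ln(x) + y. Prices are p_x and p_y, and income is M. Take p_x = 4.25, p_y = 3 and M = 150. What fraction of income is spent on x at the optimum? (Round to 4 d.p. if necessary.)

share on x = 0.04

Set MRS = p_x/p_y: (2/x)/1 = p_x/p_y.
So x*(p_x,p_y) = 2·p_y/p_x, independent of income; and y* = (M − 2·p_y)/p_y.
At the given prices: x* = 2·3/4.25 = 1.4118, and y* = 48.
Expenditure on x: 4.25·1.4118 = 6; share = 0.04.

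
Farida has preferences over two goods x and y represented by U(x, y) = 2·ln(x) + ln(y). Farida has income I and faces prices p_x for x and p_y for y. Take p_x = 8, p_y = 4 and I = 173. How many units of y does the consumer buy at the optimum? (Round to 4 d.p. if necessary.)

y* = 14.4167

The MRS is 2·y/x. Set MRS = p_x/p_y.
So 2·p_y·y = p_x·x; combined with the budget, a share 2/3 of income goes to x.
Demand: x*(p_x,p_y,I) = 2/3·I/p_x and y* = 1/3·I/p_y.
At p_x=8, p_y=4, I=173: y* = 1/3·173/4 = 14.4167.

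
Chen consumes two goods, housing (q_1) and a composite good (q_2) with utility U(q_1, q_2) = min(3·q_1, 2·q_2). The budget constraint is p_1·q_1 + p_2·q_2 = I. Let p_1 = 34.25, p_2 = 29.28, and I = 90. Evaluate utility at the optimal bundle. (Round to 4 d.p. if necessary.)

V = 3.454

With perfect complements, no substitution: consume in ratio q_1:q_2 = 2:3.
Budget: p_1·q_1 + p_2·(3/2)·q_1 = I, so (2·p_1 + 3·p_2)·q_1 = 2·I.
Demand: q_1*(p_1,p_2,I) = 2·I/(2·p_1 + 3·p_2), q_2* = 3·I/(2·p_1 + 3·p_2).
Here 2·34.25 + 3·29.28 = 156.34, giving q_1* = 1.1513 and q_2* = 1.727.
Utility at the optimum: U(1.1513, 1.727) = 3.454.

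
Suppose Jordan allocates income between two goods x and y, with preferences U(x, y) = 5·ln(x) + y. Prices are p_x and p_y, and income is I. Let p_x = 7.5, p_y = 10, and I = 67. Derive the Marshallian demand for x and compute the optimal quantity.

So x*(p_x,p_y) = 5·p_y/p_x, independent of income; and y* = (I − 5·p_y)/p_y.
At the given prices: x* = 5·10/7.5 = 6.6667.

x* = 6.6667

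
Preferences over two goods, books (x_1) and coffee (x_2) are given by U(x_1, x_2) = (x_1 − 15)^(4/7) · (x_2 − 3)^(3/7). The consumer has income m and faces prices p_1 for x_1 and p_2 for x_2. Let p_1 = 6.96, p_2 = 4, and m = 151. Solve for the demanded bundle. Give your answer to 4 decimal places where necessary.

MRS = (4/3)·(x_2−3)/(x_1−15). Tangency with p_1/p_2 gives x_2−3 = (3/4)·(p_1/p_2)·(x_1−15).
After buying the subsistence bundle (15, 3), a share 4/7 of the remaining income goes to x_1: x_1* = 15 + 4/7·(m − 15p_1 − 3p_2)/p_1.
Discretionary income = 151 − 15·6.96 − 3·4 = 34.6; x_1* = 15 + 4/7·34.6/6.96 = 17.8407; x_2* = 3 + 3/7·34.6/4 = 6.7071.

x_1* = 17.8407, x_2* = 6.7071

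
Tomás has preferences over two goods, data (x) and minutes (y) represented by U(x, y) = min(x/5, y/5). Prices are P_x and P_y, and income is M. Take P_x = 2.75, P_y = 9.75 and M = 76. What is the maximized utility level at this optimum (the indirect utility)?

Demand: x*(P_x,P_y,M) = 5·M/(5·P_x + 5·P_y), y* = 5·M/(5·P_x + 5·P_y).
Here 5·2.75 + 5·9.75 = 62.5, giving x* = 6.08 and y* = 6.08.
Utility at the optimum: U(6.08, 6.08) = 1.216.

V = 1.216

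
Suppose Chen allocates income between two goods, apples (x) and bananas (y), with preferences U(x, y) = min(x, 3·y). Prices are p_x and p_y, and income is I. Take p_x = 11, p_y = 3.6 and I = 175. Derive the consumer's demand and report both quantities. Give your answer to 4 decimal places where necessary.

x* = 14.3443, y* = 4.7814

Leontief preferences: the optimum is at the kink where x/3 = y/1, i.e. y = (1/3)·x.
Budget: p_x·x + p_y·(1/3)·x = I, so (3·p_x + p_y)·x = 3·I.
Demand: x*(p_x,p_y,I) = 3·I/(3·p_x + p_y), y* = I/(3·p_x + p_y).
Here 3·11 + 3.6 = 36.6, giving x* = 14.3443 and y* = 4.7814.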